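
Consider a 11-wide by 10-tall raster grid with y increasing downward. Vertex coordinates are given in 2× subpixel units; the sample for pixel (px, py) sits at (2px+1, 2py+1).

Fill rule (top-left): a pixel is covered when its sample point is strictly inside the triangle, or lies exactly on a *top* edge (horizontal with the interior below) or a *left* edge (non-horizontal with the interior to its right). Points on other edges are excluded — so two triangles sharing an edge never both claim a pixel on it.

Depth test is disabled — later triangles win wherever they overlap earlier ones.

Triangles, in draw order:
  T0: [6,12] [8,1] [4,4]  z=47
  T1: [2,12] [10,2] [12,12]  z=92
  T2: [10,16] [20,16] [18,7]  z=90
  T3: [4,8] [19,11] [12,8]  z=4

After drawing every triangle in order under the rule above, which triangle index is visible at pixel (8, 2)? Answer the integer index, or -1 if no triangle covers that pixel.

T0:
  2·area = 38  (B↔C swapped to make it positive)
  edge (6, 12)→(4, 4): d=(-2,-8) top-left  bias=+0
  edge (4, 4)→(8, 1): d=(4,-3) top-left  bias=+0
  edge (8, 1)→(6, 12): d=(-2,11) right/bottom  bias=-1
    (3,1)@(7, 3): e=[26,5,7] → X
    (4,1)@(9, 3): e=[42,11,-15] → .
    (2,2)@(5, 5): e=[6,7,25] → X
    (4,2)@(9, 5): e=[38,19,-19] → .
    (2,3)@(5, 7): e=[2,15,21] → X
    (3,3)@(7, 7): e=[18,21,-1] → .
    (2,4)@(5, 9): e=[-2,23,17] → .
  covered (4 px):
    . . . . . . . . . . .
    . . . X . . . . . . .
    . . X X . . . . . . .
    . . X . . . . . . . .
    . . . . . . . . . . .
    . . . . . . . . . . .
    . . . . . . . . . . .
    . . . . . . . . . . .
    . . . . . . . . . . .
    . . . . . . . . . . .
T1:
  2·area = 100
  edge (2, 12)→(10, 2): d=(8,-10) top-left  bias=+0
  edge (10, 2)→(12, 12): d=(2,10) right/bottom  bias=-1
  edge (12, 12)→(2, 12): d=(-10,0) right/bottom  bias=-1
    (4,2)@(9, 5): e=[14,16,70] → X
    (5,2)@(11, 5): e=[34,-4,70] → .
    (3,3)@(7, 7): e=[10,40,50] → X
    (5,3)@(11, 7): e=[50,0,50] → .  [on edge]
    (2,4)@(5, 9): e=[6,64,30] → X
    (5,4)@(11, 9): e=[66,4,30] → X
    (6,4)@(13, 9): e=[86,-16,30] → .
    (1,5)@(3, 11): e=[2,88,10] → X
    (6,5)@(13, 11): e=[102,-12,10] → .
    (1,6)@(3, 13): e=[18,92,-10] → .
    (2,6)@(5, 13): e=[38,72,-10] → .
    (3,6)@(7, 13): e=[58,52,-10] → .
    (6,8)@(13, 17): e=[150,0,-50] → .  [on edge]
  covered (12 px):
    . . . . . . . . . . .
    . . . . . . . . . . .
    . . . . X . . . . . .
    . . . X X . . . . . .
    . . X X X X . . . . .
    . X X X X X . . . . .
    . . . . . . . . . . .
    . . . . . . . . . . .
    . . . . . . . . . . .
    . . . . . . . . . . .
T2:
  2·area = 90  (B↔C swapped to make it positive)
  edge (10, 16)→(18, 7): d=(8,-9) top-left  bias=+0
  edge (18, 7)→(20, 16): d=(2,9) right/bottom  bias=-1
  edge (20, 16)→(10, 16): d=(-10,0) right/bottom  bias=-1
    (8,4)@(17, 9): e=[7,13,70] → X
    (9,4)@(19, 9): e=[25,-5,70] → .
    (7,5)@(15, 11): e=[5,35,50] → X
    (9,5)@(19, 11): e=[41,-1,50] → .
    (6,6)@(13, 13): e=[3,57,30] → X
    (9,6)@(19, 13): e=[57,3,30] → X
    (10,6)@(21, 13): e=[75,-15,30] → .
    (5,7)@(11, 15): e=[1,79,10] → X
    (10,7)@(21, 15): e=[91,-11,10] → .
    (5,8)@(11, 17): e=[17,83,-10] → .
    (6,8)@(13, 17): e=[35,65,-10] → .
    (7,8)@(15, 17): e=[53,47,-10] → .
  covered (12 px):
    . . . . . . . . . . .
    . . . . . . . . . . .
    . . . . . . . . . . .
    . . . . . . . . . . .
    . . . . . . . . X . .
    . . . . . . . X X . .
    . . . . . . X X X X .
    . . . . . X X X X X .
    . . . . . . . . . . .
    . . . . . . . . . . .
T3:
  2·area = 24  (B↔C swapped to make it positive)
  edge (4, 8)→(12, 8): d=(8,0) top-left  bias=+0
  edge (12, 8)→(19, 11): d=(7,3) right/bottom  bias=-1
  edge (19, 11)→(4, 8): d=(-15,-3) top-left  bias=+0
    (2,2)@(5, 5): e=[-24,0,48] → .  [on edge]
    (4,4)@(9, 9): e=[8,16,0] → X  [on edge]
    (5,4)@(11, 9): e=[8,10,6] → X
    (6,4)@(13, 9): e=[8,4,12] → X
    (7,4)@(15, 9): e=[8,-2,18] → .
    (4,5)@(9, 11): e=[24,30,-30] → .
    (5,5)@(11, 11): e=[24,24,-24] → .
    (6,5)@(13, 11): e=[24,18,-18] → .
    (9,5)@(19, 11): e=[24,0,0] → .  [on edge]
  covered (3 px):
    . . . . . . . . . . .
    . . . . . . . . . . .
    . . . . . . . . . . .
    . . . . . . . . . . .
    . . . . X X X . . . .
    . . . . . . . . . . .
    . . . . . . . . . . .
    . . . . . . . . . . .
    . . . . . . . . . . .
    . . . . . . . . . . .

Z-buffer (winner per pixel, '.' = empty):
  . . . . . . . . . . .
  . . . 0 . . . . . . .
  . . 0 0 1 . . . . . .
  . . 0 1 1 . . . . . .
  . . 1 1 3 3 3 . 2 . .
  . 1 1 1 1 1 . 2 2 . .
  . . . . . . 2 2 2 2 .
  . . . . . 2 2 2 2 2 .
  . . . . . . . . . . .
  . . . . . . . . . . .

Final: -1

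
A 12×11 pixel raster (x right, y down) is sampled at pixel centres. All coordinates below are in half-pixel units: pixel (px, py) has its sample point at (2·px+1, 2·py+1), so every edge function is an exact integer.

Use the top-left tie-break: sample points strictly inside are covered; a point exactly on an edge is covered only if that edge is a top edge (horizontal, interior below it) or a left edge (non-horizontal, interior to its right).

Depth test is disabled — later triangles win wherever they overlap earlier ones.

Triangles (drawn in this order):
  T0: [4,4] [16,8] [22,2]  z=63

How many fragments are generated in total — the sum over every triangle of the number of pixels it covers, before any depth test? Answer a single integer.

T0:
  2·area = 96  (B↔C swapped to make it positive)
  edge (4, 4)→(22, 2): d=(18,-2) top-left  bias=+0
  edge (22, 2)→(16, 8): d=(-6,6) right/bottom  bias=-1
  edge (16, 8)→(4, 4): d=(-12,-4) top-left  bias=+0
    (11,0)@(23, 1): e=[-16,0,112] → ·  [on edge]
    (0,1)@(1, 3): e=[-24,120,0] → ·  [on edge]
    (6,1)@(13, 3): e=[0,48,48] → █  [on edge]
    (7,1)@(15, 3): e=[4,36,56] → █
    (8,1)@(17, 3): e=[8,24,64] → █
    (9,1)@(19, 3): e=[12,12,72] → █
    (10,1)@(21, 3): e=[16,0,80] → ·  [on edge]
    (3,2)@(7, 5): e=[24,72,0] → █  [on edge]
    (4,2)@(9, 5): e=[28,60,8] → █
    (5,2)@(11, 5): e=[32,48,16] → █
    (9,2)@(19, 5): e=[48,0,48] → ·  [on edge]
    (3,3)@(7, 7): e=[60,60,-24] → ·
    (6,3)@(13, 7): e=[72,24,0] → █  [on edge]
    (8,3)@(17, 7): e=[80,0,16] → ·  [on edge]
    (7,4)@(15, 9): e=[112,0,-16] → ·  [on edge]
    (9,4)@(19, 9): e=[120,-24,0] → ·  [on edge]
    (6,5)@(13, 11): e=[144,0,-48] → ·  [on edge]
    (5,6)@(11, 13): e=[176,0,-80] → ·  [on edge]
    (4,7)@(9, 15): e=[208,0,-112] → ·  [on edge]
    (3,8)@(7, 17): e=[240,0,-144] → ·  [on edge]
    (2,9)@(5, 19): e=[272,0,-176] → ·  [on edge]
    (1,10)@(3, 21): e=[304,0,-208] → ·  [on edge]
  covered (12 px):
    · · · · · · · · · · · ·
    · · · · · · █ █ █ █ · ·
    · · · █ █ █ █ █ █ · · ·
    · · · · · · █ █ · · · ·
    · · · · · · · · · · · ·
    · · · · · · · · · · · ·
    · · · · · · · · · · · ·
    · · · · · · · · · · · ·
    · · · · · · · · · · · ·
    · · · · · · · · · · · ·
    · · · · · · · · · · · ·

Final: 12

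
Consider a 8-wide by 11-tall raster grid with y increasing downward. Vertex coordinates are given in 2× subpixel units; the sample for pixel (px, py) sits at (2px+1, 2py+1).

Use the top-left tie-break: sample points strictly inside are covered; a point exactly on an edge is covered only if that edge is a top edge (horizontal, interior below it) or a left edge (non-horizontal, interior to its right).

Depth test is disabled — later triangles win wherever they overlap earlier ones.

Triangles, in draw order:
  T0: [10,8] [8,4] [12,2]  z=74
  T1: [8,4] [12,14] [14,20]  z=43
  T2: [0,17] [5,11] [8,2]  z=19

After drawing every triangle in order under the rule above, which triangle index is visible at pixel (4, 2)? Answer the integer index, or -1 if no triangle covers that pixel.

T0:
  2·area = 20
  edge (10, 8)→(8, 4): d=(-2,-4) top-left  bias=+0
  edge (8, 4)→(12, 2): d=(4,-2) top-left  bias=+0
  edge (12, 2)→(10, 8): d=(-2,6) right/bottom  bias=-1
    (5,1)@(11, 3): e=[14,2,4] → █
    (6,1)@(13, 3): e=[22,6,-8] → ·
    (4,2)@(9, 5): e=[2,6,12] → █
    (5,2)@(11, 5): e=[10,10,0] → ·  [on edge]
    (4,3)@(9, 7): e=[-2,14,8] → ·
    (4,5)@(9, 11): e=[-10,30,0] → ·  [on edge]
    (3,8)@(7, 17): e=[-30,50,0] → ·  [on edge]
  covered (2 px):
    · · · · · · · ·
    · · · · · █ · ·
    · · · · █ · · ·
    · · · · · · · ·
    · · · · · · · ·
    · · · · · · · ·
    · · · · · · · ·
    · · · · · · · ·
    · · · · · · · ·
    · · · · · · · ·
    · · · · · · · ·
T1:
  2·area = 4
  edge (8, 4)→(12, 14): d=(4,10) right/bottom  bias=-1
  edge (12, 14)→(14, 20): d=(2,6) right/bottom  bias=-1
  edge (14, 20)→(8, 4): d=(-6,-16) top-left  bias=+0
    (4,2)@(9, 5): e=[-6,0,10] → ·  [on edge]
    (5,5)@(11, 11): e=[-2,0,6] → ·  [on edge]
    (6,8)@(13, 17): e=[2,0,2] → ·  [on edge]
  covered (0 px):
    · · · · · · · ·
    · · · · · · · ·
    · · · · · · · ·
    · · · · · · · ·
    · · · · · · · ·
    · · · · · · · ·
    · · · · · · · ·
    · · · · · · · ·
    · · · · · · · ·
    · · · · · · · ·
    · · · · · · · ·
T2:
  2·area = 27  (B↔C swapped to make it positive)
  edge (0, 17)→(8, 2): d=(8,-15) top-left  bias=+0
  edge (8, 2)→(5, 11): d=(-3,9) right/bottom  bias=-1
  edge (5, 11)→(0, 17): d=(-5,6) right/bottom  bias=-1
    (3,2)@(7, 5): e=[9,0,18] → ·  [on edge]
    (2,4)@(5, 9): e=[11,6,10] → █
    (3,4)@(7, 9): e=[41,-12,-2] → ·
    (2,5)@(5, 11): e=[27,0,0] → ·  [on edge]
    (1,6)@(3, 13): e=[13,12,2] → █
    (2,6)@(5, 13): e=[43,-6,-10] → ·
    (1,7)@(3, 15): e=[29,6,-8] → ·
    (1,8)@(3, 17): e=[45,0,-18] → ·  [on edge]
  covered (2 px):
    · · · · · · · ·
    · · · · · · · ·
    · · · · · · · ·
    · · · · · · · ·
    · · █ · · · · ·
    · · · · · · · ·
    · █ · · · · · ·
    · · · · · · · ·
    · · · · · · · ·
    · · · · · · · ·
    · · · · · · · ·

Z-buffer (winner per pixel, '.' = empty):
  . . . . . . . .
  . . . . . 0 . .
  . . . . 0 . . .
  . . . . . . . .
  . . 2 . . . . .
  . . . . . . . .
  . 2 . . . . . .
  . . . . . . . .
  . . . . . . . .
  . . . . . . . .
  . . . . . . . .

Answer: 0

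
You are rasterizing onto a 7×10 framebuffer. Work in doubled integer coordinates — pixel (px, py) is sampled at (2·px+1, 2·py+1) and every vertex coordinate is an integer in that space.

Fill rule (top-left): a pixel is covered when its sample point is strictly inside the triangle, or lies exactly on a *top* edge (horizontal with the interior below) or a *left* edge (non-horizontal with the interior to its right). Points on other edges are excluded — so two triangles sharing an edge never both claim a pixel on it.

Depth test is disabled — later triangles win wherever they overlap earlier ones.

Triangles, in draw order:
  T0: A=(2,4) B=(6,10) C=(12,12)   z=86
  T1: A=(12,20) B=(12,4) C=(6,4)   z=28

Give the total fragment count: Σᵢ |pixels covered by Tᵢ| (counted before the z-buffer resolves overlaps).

T0:
  2·area = 28  (B↔C swapped to make it positive)
  edge (2, 4)→(12, 12): d=(10,8) right/bottom  bias=-1
  edge (12, 12)→(6, 10): d=(-6,-2) top-left  bias=+0
  edge (6, 10)→(2, 4): d=(-4,-6) top-left  bias=+0
    (1,2)@(3, 5): e=[2,24,2] → █
    (2,2)@(5, 5): e=[-14,28,14] → ·
    (1,3)@(3, 7): e=[22,12,-6] → ·
    (2,3)@(5, 7): e=[6,16,6] → █
    (3,3)@(7, 7): e=[-10,20,18] → ·
    (1,4)@(3, 9): e=[42,0,-14] → ·  [on edge]
    (2,4)@(5, 9): e=[26,4,-2] → ·
    (3,4)@(7, 9): e=[10,8,10] → █
    (4,4)@(9, 9): e=[-6,12,22] → ·
    (3,5)@(7, 11): e=[30,-4,2] → ·
    (4,5)@(9, 11): e=[14,0,14] → █  [on edge]
    (5,5)@(11, 11): e=[-2,4,26] → ·
  covered (4 px):
    · · · · · · ·
    · · · · · · ·
    · █ · · · · ·
    · · █ · · · ·
    · · · █ · · ·
    · · · · █ · ·
    · · · · · · ·
    · · · · · · ·
    · · · · · · ·
    · · · · · · ·
T1:
  2·area = 96  (B↔C swapped to make it positive)
  edge (12, 20)→(6, 4): d=(-6,-16) top-left  bias=+0
  edge (6, 4)→(12, 4): d=(6,0) top-left  bias=+0
  edge (12, 4)→(12, 20): d=(0,16) right/bottom  bias=-1
    (3,2)@(7, 5): e=[10,6,80] → █
    (4,2)@(9, 5): e=[42,6,48] → █
    (5,2)@(11, 5): e=[74,6,16] → █
    (6,2)@(13, 5): e=[106,6,-16] → ·
    (3,3)@(7, 7): e=[-2,18,80] → ·
    (4,3)@(9, 7): e=[30,18,48] → █
    (6,3)@(13, 7): e=[94,18,-16] → ·
    (4,4)@(9, 9): e=[18,30,48] → █
    (6,4)@(13, 9): e=[82,30,-16] → ·
    (4,5)@(9, 11): e=[6,42,48] → █
    (6,5)@(13, 11): e=[70,42,-16] → ·
    (4,6)@(9, 13): e=[-6,54,48] → ·
  covered (12 px):
    · · · · · · ·
    · · · · · · ·
    · · · █ █ █ ·
    · · · · █ █ ·
    · · · · █ █ ·
    · · · · █ █ ·
    · · · · · █ ·
    · · · · · █ ·
    · · · · · █ ·
    · · · · · · ·

Final: 16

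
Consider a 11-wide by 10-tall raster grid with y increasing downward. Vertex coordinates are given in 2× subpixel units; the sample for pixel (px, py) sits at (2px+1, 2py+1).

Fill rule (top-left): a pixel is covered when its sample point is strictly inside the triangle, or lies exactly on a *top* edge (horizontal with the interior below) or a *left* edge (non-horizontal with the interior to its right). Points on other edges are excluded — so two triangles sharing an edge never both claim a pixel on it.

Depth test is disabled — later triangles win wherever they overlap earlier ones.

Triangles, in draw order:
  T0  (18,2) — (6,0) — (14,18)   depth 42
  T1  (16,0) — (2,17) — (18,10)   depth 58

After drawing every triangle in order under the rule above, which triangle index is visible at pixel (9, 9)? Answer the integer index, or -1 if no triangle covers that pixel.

T0:
  2·area = 200  (B↔C swapped to make it positive)
  edge (18, 2)→(14, 18): d=(-4,16) right/bottom  bias=-1
  edge (14, 18)→(6, 0): d=(-8,-18) top-left  bias=+0
  edge (6, 0)→(18, 2): d=(12,2) right/bottom  bias=-1
    (3,0)@(7, 1): e=[180,10,10] → X
    (4,0)@(9, 1): e=[148,46,6] → X
    (5,0)@(11, 1): e=[116,82,2] → X
    (6,0)@(13, 1): e=[84,118,-2] → .
    (3,1)@(7, 3): e=[172,-6,34] → .
    (4,1)@(9, 3): e=[140,30,30] → X
    (6,1)@(13, 3): e=[76,102,22] → X
    (7,1)@(15, 3): e=[44,138,18] → X
    (8,1)@(17, 3): e=[12,174,14] → X
    (9,1)@(19, 3): e=[-20,210,10] → .
    (4,2)@(9, 5): e=[132,14,54] → X
    (9,2)@(19, 5): e=[-28,194,34] → .
  covered (25 px):
    . . . X X X . . . . .
    . . . . X X X X X . .
    . . . . X X X X X . .
    . . . . . X X X . . .
    . . . . . X X X . . .
    . . . . . X X X . . .
    . . . . . . X X . . .
    . . . . . . X . . . .
    . . . . . . . . . . .
    . . . . . . . . . . .
T1:
  2·area = 174  (B↔C swapped to make it positive)
  edge (16, 0)→(18, 10): d=(2,10) right/bottom  bias=-1
  edge (18, 10)→(2, 17): d=(-16,7) right/bottom  bias=-1
  edge (2, 17)→(16, 0): d=(14,-17) top-left  bias=+0
    (7,1)@(15, 3): e=[16,133,25] → X
    (8,1)@(17, 3): e=[-4,119,59] → .
    (6,2)@(13, 5): e=[40,115,19] → X
    (8,2)@(17, 5): e=[0,87,87] → .  [on edge]
    (5,3)@(11, 7): e=[64,97,13] → X
    (8,3)@(17, 7): e=[4,55,115] → X
    (9,3)@(19, 7): e=[-16,41,149] → .
    (4,4)@(9, 9): e=[88,79,7] → X
    (9,4)@(19, 9): e=[-12,9,177] → .
    (3,5)@(7, 11): e=[112,61,1] → X
    (8,5)@(17, 11): e=[12,-9,171] → .
    (3,6)@(7, 13): e=[116,29,29] → X
    (9,7)@(19, 15): e=[0,-87,261] → .  [on edge]
  covered (21 px):
    . . . . . . . . . . .
    . . . . . . . X . . .
    . . . . . . X X . . .
    . . . . . X X X X . .
    . . . . X X X X X . .
    . . . X X X X X . . .
    . . . X X X . . . . .
    . . X . . . . . . . .
    . . . . . . . . . . .
    . . . . . . . . . . .

Z-buffer (winner per pixel, '.' = empty):
  . . . 0 0 0 . . . . .
  . . . . 0 0 0 1 0 . .
  . . . . 0 0 1 1 0 . .
  . . . . . 1 1 1 1 . .
  . . . . 1 1 1 1 1 . .
  . . . 1 1 1 1 1 . . .
  . . . 1 1 1 0 0 . . .
  . . 1 . . . 0 . . . .
  . . . . . . . . . . .
  . . . . . . . . . . .

Answer: -1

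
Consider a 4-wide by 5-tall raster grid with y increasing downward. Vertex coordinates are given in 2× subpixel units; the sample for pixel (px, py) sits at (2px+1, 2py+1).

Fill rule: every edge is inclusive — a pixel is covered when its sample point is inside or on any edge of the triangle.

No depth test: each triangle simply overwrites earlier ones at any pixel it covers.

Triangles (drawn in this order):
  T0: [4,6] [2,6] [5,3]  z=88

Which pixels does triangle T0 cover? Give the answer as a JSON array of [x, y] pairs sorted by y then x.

T0:
  2·area = 6
  edge (4, 6)→(2, 6): d=(-2,0) inclusive
  edge (2, 6)→(5, 3): d=(3,-3) inclusive
  edge (5, 3)→(4, 6): d=(-1,3) inclusive
    (3,0)@(7, 1): e=[10,0,-4] → .  [on edge]
    (2,1)@(5, 3): e=[6,0,0] → X  [on edge]
    (3,1)@(7, 3): e=[6,6,-6] → .
    (1,2)@(3, 5): e=[2,0,4] → X  [on edge]
    (2,2)@(5, 5): e=[2,6,-2] → .
    (0,3)@(1, 7): e=[-2,0,8] → .  [on edge]
    (1,3)@(3, 7): e=[-2,6,2] → .
    (1,4)@(3, 9): e=[-6,12,0] → .  [on edge]
  covered (2 px):
    . . . .
    . . X .
    . X . .
    . . . .
    . . . .

Answer: [[2,1],[1,2]]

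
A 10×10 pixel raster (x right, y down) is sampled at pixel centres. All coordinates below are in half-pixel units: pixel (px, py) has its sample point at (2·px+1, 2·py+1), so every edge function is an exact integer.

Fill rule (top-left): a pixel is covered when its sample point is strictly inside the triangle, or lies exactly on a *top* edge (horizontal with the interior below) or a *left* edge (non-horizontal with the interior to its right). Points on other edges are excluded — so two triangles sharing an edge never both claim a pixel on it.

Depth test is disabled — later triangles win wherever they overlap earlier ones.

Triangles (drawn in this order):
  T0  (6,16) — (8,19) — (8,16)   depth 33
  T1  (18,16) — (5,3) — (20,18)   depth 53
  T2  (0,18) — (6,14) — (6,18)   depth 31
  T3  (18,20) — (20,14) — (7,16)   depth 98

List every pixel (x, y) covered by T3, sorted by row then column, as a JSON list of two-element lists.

T0:
  2·area = 6  (B↔C swapped to make it positive)
  edge (6, 16)→(8, 16): d=(2,0) top-left  bias=+0
  edge (8, 16)→(8, 19): d=(0,3) right/bottom  bias=-1
  edge (8, 19)→(6, 16): d=(-2,-3) top-left  bias=+0
    (3,8)@(7, 17): e=[2,3,1] → X
    (4,8)@(9, 17): e=[2,-3,7] → .
    (3,9)@(7, 19): e=[6,3,-3] → .
  covered (1 px):
    . . . . . . . . . .
    . . . . . . . . . .
    . . . . . . . . . .
    . . . . . . . . . .
    . . . . . . . . . .
    . . . . . . . . . .
    . . . . . . . . . .
    . . . . . . . . . .
    . . . X . . . . . .
    . . . . . . . . . .
T1:
  degenerate (2·area = 0) — covers nothing
T2:
  2·area = 24
  edge (0, 18)→(6, 14): d=(6,-4) top-left  bias=+0
  edge (6, 14)→(6, 18): d=(0,4) right/bottom  bias=-1
  edge (6, 18)→(0, 18): d=(-6,0) right/bottom  bias=-1
    (2,7)@(5, 15): e=[2,4,18] → X
    (3,7)@(7, 15): e=[10,-4,18] → .
    (1,8)@(3, 17): e=[6,12,6] → X
    (3,8)@(7, 17): e=[22,-4,6] → .
    (1,9)@(3, 19): e=[18,12,-6] → .
    (2,9)@(5, 19): e=[26,4,-6] → .
  covered (3 px):
    . . . . . . . . . .
    . . . . . . . . . .
    . . . . . . . . . .
    . . . . . . . . . .
    . . . . . . . . . .
    . . . . . . . . . .
    . . . . . . . . . .
    . . X . . . . . . .
    . X X . . . . . . .
    . . . . . . . . . .
T3:
  2·area = 74  (B↔C swapped to make it positive)
  edge (18, 20)→(7, 16): d=(-11,-4) top-left  bias=+0
  edge (7, 16)→(20, 14): d=(13,-2) top-left  bias=+0
  edge (20, 14)→(18, 20): d=(-2,6) right/bottom  bias=-1
    (7,7)@(15, 15): e=[43,3,28] → X
    (8,7)@(17, 15): e=[51,7,16] → X
    (9,7)@(19, 15): e=[59,11,4] → X
    (5,8)@(11, 17): e=[5,21,48] → X
    (6,8)@(13, 17): e=[13,25,36] → X
    (9,8)@(19, 17): e=[37,37,0] → .  [on edge]
    (5,9)@(11, 19): e=[-17,47,44] → .
    (6,9)@(13, 19): e=[-9,51,32] → .
    (7,9)@(15, 19): e=[-1,55,20] → .
    (8,9)@(17, 19): e=[7,59,8] → X
    (9,9)@(19, 19): e=[15,63,-4] → .
  covered (8 px):
    . . . . . . . . . .
    . . . . . . . . . .
    . . . . . . . . . .
    . . . . . . . . . .
    . . . . . . . . . .
    . . . . . . . . . .
    . . . . . . . . . .
    . . . . . . . X X X
    . . . . . X X X X .
    . . . . . . . . X .

Result: [[7,7],[8,7],[9,7],[5,8],[6,8],[7,8],[8,8],[8,9]]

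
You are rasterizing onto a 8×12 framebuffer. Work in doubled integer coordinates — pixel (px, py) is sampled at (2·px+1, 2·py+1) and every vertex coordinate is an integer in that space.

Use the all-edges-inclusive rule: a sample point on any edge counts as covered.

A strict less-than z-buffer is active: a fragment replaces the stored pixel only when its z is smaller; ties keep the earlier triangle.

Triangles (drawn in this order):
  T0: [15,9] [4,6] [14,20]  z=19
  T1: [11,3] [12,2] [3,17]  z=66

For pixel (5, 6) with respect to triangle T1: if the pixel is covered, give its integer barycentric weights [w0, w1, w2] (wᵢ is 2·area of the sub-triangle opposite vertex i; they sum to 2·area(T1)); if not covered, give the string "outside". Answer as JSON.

T0:
  2·area = 124  (B↔C swapped to make it positive)
  edge (15, 9)→(14, 20): d=(-1,11) inclusive
  edge (14, 20)→(4, 6): d=(-10,-14) inclusive
  edge (4, 6)→(15, 9): d=(11,3) inclusive
    (2,3)@(5, 7): e=[112,4,8] → X
    (3,3)@(7, 7): e=[90,32,2] → X
    (4,3)@(9, 7): e=[68,60,-4] → .
    (2,4)@(5, 9): e=[110,-16,30] → .
    (3,4)@(7, 9): e=[88,12,24] → X
    (4,4)@(9, 9): e=[66,40,18] → X
    (5,4)@(11, 9): e=[44,68,12] → X
    (6,4)@(13, 9): e=[22,96,6] → X
    (7,4)@(15, 9): e=[0,124,0] → X  [on edge]
    (3,5)@(7, 11): e=[86,-8,46] → .
    (4,5)@(9, 11): e=[64,20,40] → X
    (7,5)@(15, 11): e=[-2,104,22] → .
    (4,6)@(9, 13): e=[62,0,62] → X  [on edge]
  covered (16 px):
    . . . . . . . .
    . . . . . . . .
    . . . . . . . .
    . . X X . . . .
    . . . X X X X X
    . . . . X X X .
    . . . . X X X .
    . . . . . X X .
    . . . . . . X .
    . . . . . . . .
    . . . . . . . .
    . . . . . . . .
T1:
  2·area = 6
  edge (11, 3)→(12, 2): d=(1,-1) inclusive
  edge (12, 2)→(3, 17): d=(-9,15) inclusive
  edge (3, 17)→(11, 3): d=(8,-14) inclusive
    (6,0)@(13, 1): e=[0,-6,12] → .  [on edge]
    (5,1)@(11, 3): e=[0,6,0] → X  [on edge]
    (6,1)@(13, 3): e=[2,-24,28] → .
    (4,2)@(9, 5): e=[0,18,-12] → .  [on edge]
    (5,2)@(11, 5): e=[2,-12,16] → .
    (3,3)@(7, 7): e=[0,30,-24] → .  [on edge]
    (4,3)@(9, 7): e=[2,0,4] → X  [on edge]
    (5,3)@(11, 7): e=[4,-30,32] → .
    (2,4)@(5, 9): e=[0,42,-36] → .  [on edge]
    (4,4)@(9, 9): e=[4,-18,20] → .
    (1,5)@(3, 11): e=[0,54,-48] → .  [on edge]
    (0,6)@(1, 13): e=[0,66,-60] → .  [on edge]
    (1,8)@(3, 17): e=[6,0,0] → X  [on edge]
  covered (3 px):
    . . . . . . . .
    . . . . . X . .
    . . . . . . . .
    . . . . X . . .
    . . . . . . . .
    . . . . . . . .
    . . . . . . . .
    . . . . . . . .
    . X . . . . . .
    . . . . . . . .
    . . . . . . . .
    . . . . . . . .

Final: "outside"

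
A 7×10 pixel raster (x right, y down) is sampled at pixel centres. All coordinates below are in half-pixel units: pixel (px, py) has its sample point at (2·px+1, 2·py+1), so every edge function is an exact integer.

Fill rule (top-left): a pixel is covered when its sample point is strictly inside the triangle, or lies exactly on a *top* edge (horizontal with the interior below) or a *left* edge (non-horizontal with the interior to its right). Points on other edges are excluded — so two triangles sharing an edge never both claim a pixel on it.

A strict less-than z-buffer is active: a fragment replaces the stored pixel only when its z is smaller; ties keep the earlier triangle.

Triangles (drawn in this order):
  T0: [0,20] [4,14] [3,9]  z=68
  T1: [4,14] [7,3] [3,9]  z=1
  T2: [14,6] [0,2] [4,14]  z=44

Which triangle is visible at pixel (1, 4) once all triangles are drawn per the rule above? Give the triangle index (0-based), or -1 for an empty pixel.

T0:
  2·area = 26  (B↔C swapped to make it positive)
  edge (0, 20)→(3, 9): d=(3,-11) top-left  bias=+0
  edge (3, 9)→(4, 14): d=(1,5) right/bottom  bias=-1
  edge (4, 14)→(0, 20): d=(-4,6) right/bottom  bias=-1
    (1,4)@(3, 9): e=[0,0,26] → ·  [on edge]
    (1,5)@(3, 11): e=[6,2,18] → #
    (2,5)@(5, 11): e=[28,-8,6] → ·
    (1,6)@(3, 13): e=[12,4,10] → #
    (2,6)@(5, 13): e=[34,-6,-2] → ·
    (1,7)@(3, 15): e=[18,6,2] → #
    (2,7)@(5, 15): e=[40,-4,-10] → ·
    (0,8)@(1, 17): e=[2,18,6] → #
    (1,8)@(3, 17): e=[24,8,-6] → ·
    (0,9)@(1, 19): e=[8,20,-2] → ·
    (2,9)@(5, 19): e=[52,0,-26] → ·  [on edge]
  covered (4 px):
    · · · · · · ·
    · · · · · · ·
    · · · · · · ·
    · · · · · · ·
    · · · · · · ·
    · # · · · · ·
    · # · · · · ·
    · # · · · · ·
    # · · · · · ·
    · · · · · · ·
T1:
  2·area = 26  (B↔C swapped to make it positive)
  edge (4, 14)→(3, 9): d=(-1,-5) top-left  bias=+0
  edge (3, 9)→(7, 3): d=(4,-6) top-left  bias=+0
  edge (7, 3)→(4, 14): d=(-3,11) right/bottom  bias=-1
    (3,1)@(7, 3): e=[26,0,0] → ·  [on edge]
    (2,3)@(5, 7): e=[12,4,10] → #
    (3,3)@(7, 7): e=[22,16,-12] → ·
    (1,4)@(3, 9): e=[0,0,26] → #  [on edge]
    (3,4)@(7, 9): e=[20,24,-18] → ·
    (1,5)@(3, 11): e=[-2,8,20] → ·
    (2,5)@(5, 11): e=[8,20,-2] → ·
    (2,9)@(5, 19): e=[0,52,-26] → ·  [on edge]
  covered (3 px):
    · · · · · · ·
    · · · · · · ·
    · · · · · · ·
    · · # · · · ·
    · # # · · · ·
    · · · · · · ·
    · · · · · · ·
    · · · · · · ·
    · · · · · · ·
    · · · · · · ·
T2:
  2·area = 152  (B↔C swapped to make it positive)
  edge (14, 6)→(4, 14): d=(-10,8) right/bottom  bias=-1
  edge (4, 14)→(0, 2): d=(-4,-12) top-left  bias=+0
  edge (0, 2)→(14, 6): d=(14,4) right/bottom  bias=-1
    (0,1)@(1, 3): e=[134,8,10] → #
    (1,1)@(3, 3): e=[118,32,2] → #
    (2,1)@(5, 3): e=[102,56,-6] → ·
    (0,2)@(1, 5): e=[114,0,38] → #  [on edge]
    (2,2)@(5, 5): e=[82,48,22] → #
    (3,2)@(7, 5): e=[66,72,14] → #
    (4,2)@(9, 5): e=[50,96,6] → #
    (5,2)@(11, 5): e=[34,120,-2] → ·
    (0,3)@(1, 7): e=[94,-8,66] → ·
    (1,3)@(3, 7): e=[78,16,58] → #
    (5,3)@(11, 7): e=[14,112,26] → #
    (6,3)@(13, 7): e=[-2,136,18] → ·
    (1,5)@(3, 11): e=[38,0,114] → #  [on edge]
    (2,8)@(5, 17): e=[-38,0,190] → ·  [on edge]
  covered (20 px):
    · · · · · · ·
    # # · · · · ·
    # # # # # · ·
    · # # # # # ·
    · # # # # · ·
    · # # # · · ·
    · · # · · · ·
    · · · · · · ·
    · · · · · · ·
    · · · · · · ·

Z-buffer (winner per pixel, '.' = empty):
  . . . . . . .
  2 2 . . . . .
  2 2 2 2 2 . .
  . 2 1 2 2 2 .
  . 1 1 2 2 . .
  . 2 2 2 . . .
  . 0 2 . . . .
  . 0 . . . . .
  0 . . . . . .
  . . . . . . .

Final: 1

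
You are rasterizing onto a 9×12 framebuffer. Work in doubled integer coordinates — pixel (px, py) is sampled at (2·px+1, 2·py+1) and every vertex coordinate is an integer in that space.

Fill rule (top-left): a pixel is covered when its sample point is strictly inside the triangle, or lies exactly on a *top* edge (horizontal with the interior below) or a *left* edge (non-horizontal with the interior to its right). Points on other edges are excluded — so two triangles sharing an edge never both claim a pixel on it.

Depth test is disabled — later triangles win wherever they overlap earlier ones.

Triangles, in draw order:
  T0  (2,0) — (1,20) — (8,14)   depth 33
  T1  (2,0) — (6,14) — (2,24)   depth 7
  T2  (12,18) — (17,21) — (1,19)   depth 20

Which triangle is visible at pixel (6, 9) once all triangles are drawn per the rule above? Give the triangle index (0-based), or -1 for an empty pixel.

T0:
  2·area = 134  (B↔C swapped to make it positive)
  edge (2, 0)→(8, 14): d=(6,14) right/bottom  bias=-1
  edge (8, 14)→(1, 20): d=(-7,6) right/bottom  bias=-1
  edge (1, 20)→(2, 0): d=(1,-20) top-left  bias=+0
    (1,1)@(3, 3): e=[4,107,23] → X
    (2,1)@(5, 3): e=[-24,95,63] → .
    (1,2)@(3, 5): e=[16,93,25] → X
    (2,2)@(5, 5): e=[-12,81,65] → .
    (1,3)@(3, 7): e=[28,79,27] → X
    (2,3)@(5, 7): e=[0,67,67] → .  [on edge]
    (1,4)@(3, 9): e=[40,65,29] → X
    (2,4)@(5, 9): e=[12,53,69] → X
    (3,4)@(7, 9): e=[-16,41,109] → .
    (1,5)@(3, 11): e=[52,51,31] → X
    (3,5)@(7, 11): e=[-4,27,111] → .
    (1,6)@(3, 13): e=[64,37,33] → X
    (5,10)@(11, 21): e=[0,-67,201] → .  [on edge]
  covered (13 px):
    . . . . . . . . .
    . X . . . . . . .
    . X . . . . . . .
    . X . . . . . . .
    . X X . . . . . .
    . X X . . . . . .
    . X X X . . . . .
    . X X . . . . . .
    . X . . . . . . .
    . . . . . . . . .
    . . . . . . . . .
    . . . . . . . . .
T1:
  2·area = 96
  edge (2, 0)→(6, 14): d=(4,14) right/bottom  bias=-1
  edge (6, 14)→(2, 24): d=(-4,10) right/bottom  bias=-1
  edge (2, 24)→(2, 0): d=(0,-24) top-left  bias=+0
    (1,2)@(3, 5): e=[6,66,24] → X
    (2,2)@(5, 5): e=[-22,46,72] → .
    (1,3)@(3, 7): e=[14,58,24] → X
    (2,3)@(5, 7): e=[-14,38,72] → .
    (1,4)@(3, 9): e=[22,50,24] → X
    (2,4)@(5, 9): e=[-6,30,72] → .
    (1,5)@(3, 11): e=[30,42,24] → X
    (2,5)@(5, 11): e=[2,22,72] → X
    (3,5)@(7, 11): e=[-26,2,120] → .
    (1,6)@(3, 13): e=[38,34,24] → X
    (3,6)@(7, 13): e=[-18,-6,120] → .
    (1,7)@(3, 15): e=[46,26,24] → X
  covered (12 px):
    . . . . . . . . .
    . . . . . . . . .
    . X . . . . . . .
    . X . . . . . . .
    . X . . . . . . .
    . X X . . . . . .
    . X X . . . . . .
    . X X . . . . . .
    . X . . . . . . .
    . X . . . . . . .
    . X . . . . . . .
    . . . . . . . . .
T2:
  2·area = 38
  edge (12, 18)→(17, 21): d=(5,3) right/bottom  bias=-1
  edge (17, 21)→(1, 19): d=(-16,-2) top-left  bias=+0
  edge (1, 19)→(12, 18): d=(11,-1) top-left  bias=+0
    (3,7)@(7, 15): e=[0,76,-38] → .  [on edge]
    (0,9)@(1, 19): e=[38,0,0] → X  [on edge]
    (1,9)@(3, 19): e=[32,4,2] → X
    (2,9)@(5, 19): e=[26,8,4] → X
    (3,9)@(7, 19): e=[20,12,6] → X
    (4,9)@(9, 19): e=[14,16,8] → X
    (5,9)@(11, 19): e=[8,20,10] → X
    (6,9)@(13, 19): e=[2,24,12] → X
    (7,9)@(15, 19): e=[-4,28,14] → .
    (0,10)@(1, 21): e=[48,-32,22] → .
    (1,10)@(3, 21): e=[42,-28,24] → .
    (2,10)@(5, 21): e=[36,-24,26] → .
    (8,10)@(17, 21): e=[0,0,38] → .  [on edge]
  covered (7 px):
    . . . . . . . . .
    . . . . . . . . .
    . . . . . . . . .
    . . . . . . . . .
    . . . . . . . . .
    . . . . . . . . .
    . . . . . . . . .
    . . . . . . . . .
    . . . . . . . . .
    X X X X X X X . .
    . . . . . . . . .
    . . . . . . . . .

Z-buffer (winner per pixel, '.' = empty):
  . . . . . . . . .
  . 0 . . . . . . .
  . 1 . . . . . . .
  . 1 . . . . . . .
  . 1 0 . . . . . .
  . 1 1 . . . . . .
  . 1 1 0 . . . . .
  . 1 1 . . . . . .
  . 1 . . . . . . .
  2 2 2 2 2 2 2 . .
  . 1 . . . . . . .
  . . . . . . . . .

Final: 2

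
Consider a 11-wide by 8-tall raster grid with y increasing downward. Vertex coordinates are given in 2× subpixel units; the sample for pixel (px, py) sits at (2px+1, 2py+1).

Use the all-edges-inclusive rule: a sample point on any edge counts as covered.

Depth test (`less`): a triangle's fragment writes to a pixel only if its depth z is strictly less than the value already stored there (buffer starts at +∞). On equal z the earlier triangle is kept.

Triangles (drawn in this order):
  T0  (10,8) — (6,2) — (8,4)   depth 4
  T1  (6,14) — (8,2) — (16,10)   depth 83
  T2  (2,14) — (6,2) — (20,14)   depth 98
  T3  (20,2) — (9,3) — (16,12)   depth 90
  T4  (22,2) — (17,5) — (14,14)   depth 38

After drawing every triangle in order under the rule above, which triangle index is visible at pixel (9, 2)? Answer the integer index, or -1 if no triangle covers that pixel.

T0:
  2·area = 4
  edge (10, 8)→(6, 2): d=(-4,-6) inclusive
  edge (6, 2)→(8, 4): d=(2,2) inclusive
  edge (8, 4)→(10, 8): d=(2,4) inclusive
    (2,0)@(5, 1): e=[-2,0,6] → ·  [on edge]
    (3,1)@(7, 3): e=[2,0,2] → █  [on edge]
    (4,1)@(9, 3): e=[14,-4,-6] → ·
    (3,2)@(7, 5): e=[-6,4,6] → ·
    (4,2)@(9, 5): e=[6,0,-2] → ·  [on edge]
    (5,3)@(11, 7): e=[10,0,-6] → ·  [on edge]
    (6,4)@(13, 9): e=[14,0,-10] → ·  [on edge]
    (7,5)@(15, 11): e=[18,0,-14] → ·  [on edge]
    (8,6)@(17, 13): e=[22,0,-18] → ·  [on edge]
    (9,7)@(19, 15): e=[26,0,-22] → ·  [on edge]
  covered (1 px):
    · · · · · · · · · · ·
    · · · █ · · · · · · ·
    · · · · · · · · · · ·
    · · · · · · · · · · ·
    · · · · · · · · · · ·
    · · · · · · · · · · ·
    · · · · · · · · · · ·
    · · · · · · · · · · ·
T1:
  2·area = 112
  edge (6, 14)→(8, 2): d=(2,-12) inclusive
  edge (8, 2)→(16, 10): d=(8,8) inclusive
  edge (16, 10)→(6, 14): d=(-10,4) inclusive
    (3,0)@(7, 1): e=[-14,0,126] → ·  [on edge]
    (4,1)@(9, 3): e=[14,0,98] → █  [on edge]
    (5,1)@(11, 3): e=[38,-16,90] → ·
    (4,2)@(9, 5): e=[18,16,78] → █
    (5,2)@(11, 5): e=[42,0,70] → █  [on edge]
    (6,2)@(13, 5): e=[66,-16,62] → ·
    (4,3)@(9, 7): e=[22,32,58] → █
    (6,3)@(13, 7): e=[70,0,42] → █  [on edge]
    (7,3)@(15, 7): e=[94,-16,34] → ·
    (3,4)@(7, 9): e=[2,64,46] → █
    (7,4)@(15, 9): e=[98,0,14] → █  [on edge]
    (8,4)@(17, 9): e=[122,-16,6] → ·
    (8,5)@(17, 11): e=[126,0,-14] → ·  [on edge]
    (9,6)@(19, 13): e=[154,0,-42] → ·  [on edge]
    (10,7)@(21, 15): e=[182,0,-70] → ·  [on edge]
  covered (16 px):
    · · · · · · · · · · ·
    · · · · █ · · · · · ·
    · · · · █ █ · · · · ·
    · · · · █ █ █ · · · ·
    · · · █ █ █ █ █ · · ·
    · · · █ █ █ █ · · · ·
    · · · █ · · · · · · ·
    · · · · · · · · · · ·
T2:
  2·area = 216
  edge (2, 14)→(6, 2): d=(4,-12) inclusive
  edge (6, 2)→(20, 14): d=(14,12) inclusive
  edge (20, 14)→(2, 14): d=(-18,0) inclusive
    (3,1)@(7, 3): e=[16,2,198] → █
    (4,1)@(9, 3): e=[40,-22,198] → ·
    (2,2)@(5, 5): e=[0,54,162] → █  [on edge]
    (4,2)@(9, 5): e=[48,6,162] → █
    (5,2)@(11, 5): e=[72,-18,162] → ·
    (2,3)@(5, 7): e=[8,82,126] → █
    (5,3)@(11, 7): e=[80,10,126] → █
    (6,3)@(13, 7): e=[104,-14,126] → ·
    (2,4)@(5, 9): e=[16,110,90] → █
    (6,4)@(13, 9): e=[112,14,90] → █
    (7,4)@(15, 9): e=[136,-10,90] → ·
    (1,5)@(3, 11): e=[0,162,54] → █  [on edge]
  covered (28 px):
    · · · · · · · · · · ·
    · · · █ · · · · · · ·
    · · █ █ █ · · · · · ·
    · · █ █ █ █ · · · · ·
    · · █ █ █ █ █ · · · ·
    · █ █ █ █ █ █ █ · · ·
    · █ █ █ █ █ █ █ █ · ·
    · · · · · · · · · · ·
T3:
  2·area = 106  (B↔C swapped to make it positive)
  edge (20, 2)→(16, 12): d=(-4,10) inclusive
  edge (16, 12)→(9, 3): d=(-7,-9) inclusive
  edge (9, 3)→(20, 2): d=(11,-1) inclusive
    (4,1)@(9, 3): e=[106,0,0] → █  [on edge]
    (5,1)@(11, 3): e=[86,18,2] → █
    (6,1)@(13, 3): e=[66,36,4] → █
    (7,1)@(15, 3): e=[46,54,6] → █
    (8,1)@(17, 3): e=[26,72,8] → █
    (9,1)@(19, 3): e=[6,90,10] → █
    (10,1)@(21, 3): e=[-14,108,12] → ·
    (4,2)@(9, 5): e=[98,-14,22] → ·
    (5,2)@(11, 5): e=[78,4,24] → █
    (9,2)@(19, 5): e=[-2,76,32] → ·
    (5,3)@(11, 7): e=[70,-10,46] → ·
    (6,3)@(13, 7): e=[50,8,48] → █
  covered (15 px):
    · · · · · · · · · · ·
    · · · · █ █ █ █ █ █ ·
    · · · · · █ █ █ █ · ·
    · · · · · · █ █ █ · ·
    · · · · · · · █ █ · ·
    · · · · · · · · · · ·
    · · · · · · · · · · ·
    · · · · · · · · · · ·
T4:
  2·area = 36  (B↔C swapped to make it positive)
  edge (22, 2)→(14, 14): d=(-8,12) inclusive
  edge (14, 14)→(17, 5): d=(3,-9) inclusive
  edge (17, 5)→(22, 2): d=(5,-3) inclusive
    (10,1)@(21, 3): e=[4,30,2] → █
    (8,2)@(17, 5): e=[36,0,0] → █  [on edge]
    (9,2)@(19, 5): e=[12,18,6] → █
    (10,2)@(21, 5): e=[-12,36,12] → ·
    (8,3)@(17, 7): e=[20,6,10] → █
    (9,3)@(19, 7): e=[-4,24,16] → ·
    (8,4)@(17, 9): e=[4,12,20] → █
    (9,4)@(19, 9): e=[-20,30,26] → ·
    (3,5)@(7, 11): e=[108,-72,0] → ·  [on edge]
    (7,5)@(15, 11): e=[12,0,24] → █  [on edge]
    (8,5)@(17, 11): e=[-12,18,30] → ·
    (7,6)@(15, 13): e=[-4,6,34] → ·
  covered (6 px):
    · · · · · · · · · · ·
    · · · · · · · · · · █
    · · · · · · · · █ █ ·
    · · · · · · · · █ · ·
    · · · · · · · · █ · ·
    · · · · · · · █ · · ·
    · · · · · · · · · · ·
    · · · · · · · · · · ·

Z-buffer (winner per pixel, '.' = empty):
  . . . . . . . . . . .
  . . . 0 1 3 3 3 3 3 4
  . . 2 2 1 1 3 3 4 4 .
  . . 2 2 1 1 1 3 4 . .
  . . 2 1 1 1 1 1 4 . .
  . 2 2 1 1 1 1 4 . . .
  . 2 2 1 2 2 2 2 2 . .
  . . . . . . . . . . .

Final: 4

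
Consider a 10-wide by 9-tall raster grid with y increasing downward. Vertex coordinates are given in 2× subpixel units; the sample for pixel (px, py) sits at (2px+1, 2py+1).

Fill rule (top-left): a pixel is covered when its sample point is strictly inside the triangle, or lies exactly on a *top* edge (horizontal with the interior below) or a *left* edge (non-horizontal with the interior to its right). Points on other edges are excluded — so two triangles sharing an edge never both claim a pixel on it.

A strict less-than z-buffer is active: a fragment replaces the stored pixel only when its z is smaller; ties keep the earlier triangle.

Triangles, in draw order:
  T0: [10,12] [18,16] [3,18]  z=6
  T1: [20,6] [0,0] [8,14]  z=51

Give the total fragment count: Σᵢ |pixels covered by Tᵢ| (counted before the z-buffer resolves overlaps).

T0:
  2·area = 76
  edge (10, 12)→(18, 16): d=(8,4) right/bottom  bias=-1
  edge (18, 16)→(3, 18): d=(-15,2) right/bottom  bias=-1
  edge (3, 18)→(10, 12): d=(7,-6) top-left  bias=+0
    (4,6)@(9, 13): e=[12,63,1] → █
    (5,6)@(11, 13): e=[4,59,13] → █
    (6,6)@(13, 13): e=[-4,55,25] → ·
    (3,7)@(7, 15): e=[36,37,3] → █
    (6,7)@(13, 15): e=[12,25,39] → █
    (7,7)@(15, 15): e=[4,21,51] → █
    (8,7)@(17, 15): e=[-4,17,63] → ·
    (2,8)@(5, 17): e=[60,11,5] → █
    (5,8)@(11, 17): e=[36,-1,41] → ·
    (6,8)@(13, 17): e=[28,-5,53] → ·
    (7,8)@(15, 17): e=[20,-9,65] → ·
  covered (10 px):
    · · · · · · · · · ·
    · · · · · · · · · ·
    · · · · · · · · · ·
    · · · · · · · · · ·
    · · · · · · · · · ·
    · · · · · · · · · ·
    · · · · █ █ · · · ·
    · · · █ █ █ █ █ · ·
    · · █ █ █ · · · · ·
T1:
  2·area = 232  (B↔C swapped to make it positive)
  edge (20, 6)→(8, 14): d=(-12,8) right/bottom  bias=-1
  edge (8, 14)→(0, 0): d=(-8,-14) top-left  bias=+0
  edge (0, 0)→(20, 6): d=(20,6) right/bottom  bias=-1
    (0,0)@(1, 1): e=[212,6,14] → █
    (1,0)@(3, 1): e=[196,34,2] → █
    (2,0)@(5, 1): e=[180,62,-10] → ·
    (0,1)@(1, 3): e=[188,-10,54] → ·
    (1,1)@(3, 3): e=[172,18,42] → █
    (2,1)@(5, 3): e=[156,46,30] → █
    (3,1)@(7, 3): e=[140,74,18] → █
    (4,1)@(9, 3): e=[124,102,6] → █
    (5,1)@(11, 3): e=[108,130,-6] → ·
    (1,2)@(3, 5): e=[148,2,82] → █
    (5,2)@(11, 5): e=[84,114,34] → █
    (6,2)@(13, 5): e=[68,142,22] → █
  covered (29 px):
    █ █ · · · · · · · ·
    · █ █ █ █ · · · · ·
    · █ █ █ █ █ █ █ · ·
    · · █ █ █ █ █ █ █ ·
    · · · █ █ █ █ █ · ·
    · · · █ █ █ · · · ·
    · · · · █ · · · · ·
    · · · · · · · · · ·
    · · · · · · · · · ·

Answer: 39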